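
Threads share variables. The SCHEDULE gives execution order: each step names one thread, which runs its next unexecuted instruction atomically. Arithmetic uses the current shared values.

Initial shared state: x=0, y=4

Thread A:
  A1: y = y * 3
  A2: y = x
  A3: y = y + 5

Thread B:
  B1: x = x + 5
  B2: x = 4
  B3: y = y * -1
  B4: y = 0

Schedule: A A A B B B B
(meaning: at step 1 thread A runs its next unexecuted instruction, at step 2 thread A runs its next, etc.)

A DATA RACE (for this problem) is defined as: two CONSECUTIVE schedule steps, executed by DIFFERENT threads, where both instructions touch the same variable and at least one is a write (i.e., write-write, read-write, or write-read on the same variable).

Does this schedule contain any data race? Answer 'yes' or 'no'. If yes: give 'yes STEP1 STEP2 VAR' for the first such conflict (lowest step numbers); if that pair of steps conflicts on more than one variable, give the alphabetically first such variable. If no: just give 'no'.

Steps 1,2: same thread (A). No race.
Steps 2,3: same thread (A). No race.
Steps 3,4: A(r=y,w=y) vs B(r=x,w=x). No conflict.
Steps 4,5: same thread (B). No race.
Steps 5,6: same thread (B). No race.
Steps 6,7: same thread (B). No race.

Answer: no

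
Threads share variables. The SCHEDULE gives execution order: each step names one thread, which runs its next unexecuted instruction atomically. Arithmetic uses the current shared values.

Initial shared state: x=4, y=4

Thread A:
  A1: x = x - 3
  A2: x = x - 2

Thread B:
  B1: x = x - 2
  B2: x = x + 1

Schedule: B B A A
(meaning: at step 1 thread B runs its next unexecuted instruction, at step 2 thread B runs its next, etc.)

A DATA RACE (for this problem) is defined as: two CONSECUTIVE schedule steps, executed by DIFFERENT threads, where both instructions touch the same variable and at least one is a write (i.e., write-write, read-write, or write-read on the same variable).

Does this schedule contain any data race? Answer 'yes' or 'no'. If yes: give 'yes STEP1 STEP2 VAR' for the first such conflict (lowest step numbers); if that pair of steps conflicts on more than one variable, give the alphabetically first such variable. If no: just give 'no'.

Steps 1,2: same thread (B). No race.
Steps 2,3: B(x = x + 1) vs A(x = x - 3). RACE on x (W-W).
Steps 3,4: same thread (A). No race.
First conflict at steps 2,3.

Answer: yes 2 3 x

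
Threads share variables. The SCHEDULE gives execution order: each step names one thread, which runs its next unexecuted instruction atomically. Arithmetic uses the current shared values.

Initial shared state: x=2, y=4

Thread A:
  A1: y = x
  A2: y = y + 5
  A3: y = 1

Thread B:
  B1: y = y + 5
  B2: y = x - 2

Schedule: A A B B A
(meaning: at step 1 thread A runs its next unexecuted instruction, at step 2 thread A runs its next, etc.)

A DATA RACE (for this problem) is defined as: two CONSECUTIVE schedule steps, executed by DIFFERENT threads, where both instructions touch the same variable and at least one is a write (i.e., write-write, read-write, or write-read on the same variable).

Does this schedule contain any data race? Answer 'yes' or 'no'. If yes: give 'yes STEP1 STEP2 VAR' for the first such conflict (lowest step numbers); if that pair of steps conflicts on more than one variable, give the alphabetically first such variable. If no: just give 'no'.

Answer: yes 2 3 y

Derivation:
Steps 1,2: same thread (A). No race.
Steps 2,3: A(y = y + 5) vs B(y = y + 5). RACE on y (W-W).
Steps 3,4: same thread (B). No race.
Steps 4,5: B(y = x - 2) vs A(y = 1). RACE on y (W-W).
First conflict at steps 2,3.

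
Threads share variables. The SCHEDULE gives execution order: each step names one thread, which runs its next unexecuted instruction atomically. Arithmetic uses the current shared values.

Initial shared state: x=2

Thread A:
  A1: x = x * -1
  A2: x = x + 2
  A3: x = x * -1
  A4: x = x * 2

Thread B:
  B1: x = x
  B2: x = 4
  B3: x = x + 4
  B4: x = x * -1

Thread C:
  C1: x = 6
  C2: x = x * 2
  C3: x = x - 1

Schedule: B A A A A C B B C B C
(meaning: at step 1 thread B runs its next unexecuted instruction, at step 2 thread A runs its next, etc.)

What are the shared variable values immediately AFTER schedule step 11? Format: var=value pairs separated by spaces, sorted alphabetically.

Answer: x=-17

Derivation:
Step 1: thread B executes B1 (x = x). Shared: x=2. PCs: A@0 B@1 C@0
Step 2: thread A executes A1 (x = x * -1). Shared: x=-2. PCs: A@1 B@1 C@0
Step 3: thread A executes A2 (x = x + 2). Shared: x=0. PCs: A@2 B@1 C@0
Step 4: thread A executes A3 (x = x * -1). Shared: x=0. PCs: A@3 B@1 C@0
Step 5: thread A executes A4 (x = x * 2). Shared: x=0. PCs: A@4 B@1 C@0
Step 6: thread C executes C1 (x = 6). Shared: x=6. PCs: A@4 B@1 C@1
Step 7: thread B executes B2 (x = 4). Shared: x=4. PCs: A@4 B@2 C@1
Step 8: thread B executes B3 (x = x + 4). Shared: x=8. PCs: A@4 B@3 C@1
Step 9: thread C executes C2 (x = x * 2). Shared: x=16. PCs: A@4 B@3 C@2
Step 10: thread B executes B4 (x = x * -1). Shared: x=-16. PCs: A@4 B@4 C@2
Step 11: thread C executes C3 (x = x - 1). Shared: x=-17. PCs: A@4 B@4 C@3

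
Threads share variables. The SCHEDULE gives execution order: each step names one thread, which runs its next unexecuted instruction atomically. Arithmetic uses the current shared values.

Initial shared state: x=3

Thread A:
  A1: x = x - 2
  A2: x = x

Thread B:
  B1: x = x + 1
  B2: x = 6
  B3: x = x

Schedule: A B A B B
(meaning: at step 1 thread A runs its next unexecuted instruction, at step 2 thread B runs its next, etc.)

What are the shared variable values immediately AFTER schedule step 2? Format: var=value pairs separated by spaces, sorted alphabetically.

Step 1: thread A executes A1 (x = x - 2). Shared: x=1. PCs: A@1 B@0
Step 2: thread B executes B1 (x = x + 1). Shared: x=2. PCs: A@1 B@1

Answer: x=2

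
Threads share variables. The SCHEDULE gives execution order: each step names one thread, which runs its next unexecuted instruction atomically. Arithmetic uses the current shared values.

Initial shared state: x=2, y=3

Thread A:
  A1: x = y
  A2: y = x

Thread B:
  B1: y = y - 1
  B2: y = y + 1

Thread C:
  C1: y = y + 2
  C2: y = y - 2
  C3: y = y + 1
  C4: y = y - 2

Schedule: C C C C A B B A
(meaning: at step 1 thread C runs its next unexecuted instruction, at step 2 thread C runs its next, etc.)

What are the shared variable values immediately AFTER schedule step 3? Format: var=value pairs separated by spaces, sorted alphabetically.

Answer: x=2 y=4

Derivation:
Step 1: thread C executes C1 (y = y + 2). Shared: x=2 y=5. PCs: A@0 B@0 C@1
Step 2: thread C executes C2 (y = y - 2). Shared: x=2 y=3. PCs: A@0 B@0 C@2
Step 3: thread C executes C3 (y = y + 1). Shared: x=2 y=4. PCs: A@0 B@0 C@3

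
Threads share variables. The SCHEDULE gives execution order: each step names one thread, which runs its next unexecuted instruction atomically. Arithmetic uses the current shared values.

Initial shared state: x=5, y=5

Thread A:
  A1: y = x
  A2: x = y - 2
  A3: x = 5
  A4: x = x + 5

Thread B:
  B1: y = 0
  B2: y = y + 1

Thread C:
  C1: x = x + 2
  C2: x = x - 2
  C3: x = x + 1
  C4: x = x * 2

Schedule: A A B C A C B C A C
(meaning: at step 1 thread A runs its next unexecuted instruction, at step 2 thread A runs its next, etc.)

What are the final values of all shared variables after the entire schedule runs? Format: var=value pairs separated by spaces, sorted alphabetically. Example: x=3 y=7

Step 1: thread A executes A1 (y = x). Shared: x=5 y=5. PCs: A@1 B@0 C@0
Step 2: thread A executes A2 (x = y - 2). Shared: x=3 y=5. PCs: A@2 B@0 C@0
Step 3: thread B executes B1 (y = 0). Shared: x=3 y=0. PCs: A@2 B@1 C@0
Step 4: thread C executes C1 (x = x + 2). Shared: x=5 y=0. PCs: A@2 B@1 C@1
Step 5: thread A executes A3 (x = 5). Shared: x=5 y=0. PCs: A@3 B@1 C@1
Step 6: thread C executes C2 (x = x - 2). Shared: x=3 y=0. PCs: A@3 B@1 C@2
Step 7: thread B executes B2 (y = y + 1). Shared: x=3 y=1. PCs: A@3 B@2 C@2
Step 8: thread C executes C3 (x = x + 1). Shared: x=4 y=1. PCs: A@3 B@2 C@3
Step 9: thread A executes A4 (x = x + 5). Shared: x=9 y=1. PCs: A@4 B@2 C@3
Step 10: thread C executes C4 (x = x * 2). Shared: x=18 y=1. PCs: A@4 B@2 C@4

Answer: x=18 y=1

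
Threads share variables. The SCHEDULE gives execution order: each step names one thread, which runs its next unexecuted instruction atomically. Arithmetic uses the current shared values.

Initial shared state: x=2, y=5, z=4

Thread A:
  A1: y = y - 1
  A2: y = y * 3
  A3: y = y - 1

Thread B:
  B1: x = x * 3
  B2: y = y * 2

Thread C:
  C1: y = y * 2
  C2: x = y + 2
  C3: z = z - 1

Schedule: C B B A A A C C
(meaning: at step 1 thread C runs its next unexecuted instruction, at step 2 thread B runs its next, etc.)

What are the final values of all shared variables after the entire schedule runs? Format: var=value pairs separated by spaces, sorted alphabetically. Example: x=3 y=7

Answer: x=58 y=56 z=3

Derivation:
Step 1: thread C executes C1 (y = y * 2). Shared: x=2 y=10 z=4. PCs: A@0 B@0 C@1
Step 2: thread B executes B1 (x = x * 3). Shared: x=6 y=10 z=4. PCs: A@0 B@1 C@1
Step 3: thread B executes B2 (y = y * 2). Shared: x=6 y=20 z=4. PCs: A@0 B@2 C@1
Step 4: thread A executes A1 (y = y - 1). Shared: x=6 y=19 z=4. PCs: A@1 B@2 C@1
Step 5: thread A executes A2 (y = y * 3). Shared: x=6 y=57 z=4. PCs: A@2 B@2 C@1
Step 6: thread A executes A3 (y = y - 1). Shared: x=6 y=56 z=4. PCs: A@3 B@2 C@1
Step 7: thread C executes C2 (x = y + 2). Shared: x=58 y=56 z=4. PCs: A@3 B@2 C@2
Step 8: thread C executes C3 (z = z - 1). Shared: x=58 y=56 z=3. PCs: A@3 B@2 C@3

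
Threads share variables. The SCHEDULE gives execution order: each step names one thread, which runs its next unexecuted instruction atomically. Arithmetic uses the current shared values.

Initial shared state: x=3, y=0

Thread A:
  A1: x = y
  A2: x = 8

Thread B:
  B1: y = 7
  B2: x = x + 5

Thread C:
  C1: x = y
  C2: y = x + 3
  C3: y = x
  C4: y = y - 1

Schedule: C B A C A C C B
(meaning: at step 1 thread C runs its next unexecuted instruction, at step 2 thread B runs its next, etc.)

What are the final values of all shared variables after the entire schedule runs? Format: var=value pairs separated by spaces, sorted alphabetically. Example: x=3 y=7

Answer: x=13 y=7

Derivation:
Step 1: thread C executes C1 (x = y). Shared: x=0 y=0. PCs: A@0 B@0 C@1
Step 2: thread B executes B1 (y = 7). Shared: x=0 y=7. PCs: A@0 B@1 C@1
Step 3: thread A executes A1 (x = y). Shared: x=7 y=7. PCs: A@1 B@1 C@1
Step 4: thread C executes C2 (y = x + 3). Shared: x=7 y=10. PCs: A@1 B@1 C@2
Step 5: thread A executes A2 (x = 8). Shared: x=8 y=10. PCs: A@2 B@1 C@2
Step 6: thread C executes C3 (y = x). Shared: x=8 y=8. PCs: A@2 B@1 C@3
Step 7: thread C executes C4 (y = y - 1). Shared: x=8 y=7. PCs: A@2 B@1 C@4
Step 8: thread B executes B2 (x = x + 5). Shared: x=13 y=7. PCs: A@2 B@2 C@4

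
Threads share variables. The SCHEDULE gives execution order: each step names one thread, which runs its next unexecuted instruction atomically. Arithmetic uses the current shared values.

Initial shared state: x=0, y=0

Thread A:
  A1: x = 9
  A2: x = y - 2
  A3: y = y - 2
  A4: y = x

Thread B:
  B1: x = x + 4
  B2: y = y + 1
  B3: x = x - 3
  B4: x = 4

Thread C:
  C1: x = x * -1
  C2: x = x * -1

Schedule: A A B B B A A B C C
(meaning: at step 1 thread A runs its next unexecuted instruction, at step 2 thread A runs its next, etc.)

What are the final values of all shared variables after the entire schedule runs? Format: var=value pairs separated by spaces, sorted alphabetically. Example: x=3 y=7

Step 1: thread A executes A1 (x = 9). Shared: x=9 y=0. PCs: A@1 B@0 C@0
Step 2: thread A executes A2 (x = y - 2). Shared: x=-2 y=0. PCs: A@2 B@0 C@0
Step 3: thread B executes B1 (x = x + 4). Shared: x=2 y=0. PCs: A@2 B@1 C@0
Step 4: thread B executes B2 (y = y + 1). Shared: x=2 y=1. PCs: A@2 B@2 C@0
Step 5: thread B executes B3 (x = x - 3). Shared: x=-1 y=1. PCs: A@2 B@3 C@0
Step 6: thread A executes A3 (y = y - 2). Shared: x=-1 y=-1. PCs: A@3 B@3 C@0
Step 7: thread A executes A4 (y = x). Shared: x=-1 y=-1. PCs: A@4 B@3 C@0
Step 8: thread B executes B4 (x = 4). Shared: x=4 y=-1. PCs: A@4 B@4 C@0
Step 9: thread C executes C1 (x = x * -1). Shared: x=-4 y=-1. PCs: A@4 B@4 C@1
Step 10: thread C executes C2 (x = x * -1). Shared: x=4 y=-1. PCs: A@4 B@4 C@2

Answer: x=4 y=-1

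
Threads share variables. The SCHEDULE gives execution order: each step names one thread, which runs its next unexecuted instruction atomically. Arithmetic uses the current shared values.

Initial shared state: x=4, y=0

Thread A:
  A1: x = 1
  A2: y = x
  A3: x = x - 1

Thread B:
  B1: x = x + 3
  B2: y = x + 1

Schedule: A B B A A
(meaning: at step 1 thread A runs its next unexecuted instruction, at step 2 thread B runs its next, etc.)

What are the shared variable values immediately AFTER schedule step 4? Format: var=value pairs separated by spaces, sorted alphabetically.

Step 1: thread A executes A1 (x = 1). Shared: x=1 y=0. PCs: A@1 B@0
Step 2: thread B executes B1 (x = x + 3). Shared: x=4 y=0. PCs: A@1 B@1
Step 3: thread B executes B2 (y = x + 1). Shared: x=4 y=5. PCs: A@1 B@2
Step 4: thread A executes A2 (y = x). Shared: x=4 y=4. PCs: A@2 B@2

Answer: x=4 y=4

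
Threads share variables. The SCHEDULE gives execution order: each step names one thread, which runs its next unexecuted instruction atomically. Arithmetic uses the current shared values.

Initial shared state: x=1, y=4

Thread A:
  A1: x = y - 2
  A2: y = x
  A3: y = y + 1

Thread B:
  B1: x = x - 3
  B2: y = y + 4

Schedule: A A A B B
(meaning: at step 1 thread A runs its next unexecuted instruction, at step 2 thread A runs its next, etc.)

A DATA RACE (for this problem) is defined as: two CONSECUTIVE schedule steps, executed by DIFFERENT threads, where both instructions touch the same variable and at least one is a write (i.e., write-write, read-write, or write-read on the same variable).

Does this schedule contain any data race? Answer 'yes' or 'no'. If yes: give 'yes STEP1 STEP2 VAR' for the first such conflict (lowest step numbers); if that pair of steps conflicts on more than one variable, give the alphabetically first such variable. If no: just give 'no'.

Steps 1,2: same thread (A). No race.
Steps 2,3: same thread (A). No race.
Steps 3,4: A(r=y,w=y) vs B(r=x,w=x). No conflict.
Steps 4,5: same thread (B). No race.

Answer: no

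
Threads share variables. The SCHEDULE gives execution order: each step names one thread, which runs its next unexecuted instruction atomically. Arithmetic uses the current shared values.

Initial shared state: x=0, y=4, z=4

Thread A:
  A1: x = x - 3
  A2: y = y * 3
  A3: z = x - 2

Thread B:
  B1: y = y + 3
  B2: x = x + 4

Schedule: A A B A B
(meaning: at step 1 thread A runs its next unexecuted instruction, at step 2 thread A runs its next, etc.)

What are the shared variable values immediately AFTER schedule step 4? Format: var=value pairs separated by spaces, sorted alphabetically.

Answer: x=-3 y=15 z=-5

Derivation:
Step 1: thread A executes A1 (x = x - 3). Shared: x=-3 y=4 z=4. PCs: A@1 B@0
Step 2: thread A executes A2 (y = y * 3). Shared: x=-3 y=12 z=4. PCs: A@2 B@0
Step 3: thread B executes B1 (y = y + 3). Shared: x=-3 y=15 z=4. PCs: A@2 B@1
Step 4: thread A executes A3 (z = x - 2). Shared: x=-3 y=15 z=-5. PCs: A@3 B@1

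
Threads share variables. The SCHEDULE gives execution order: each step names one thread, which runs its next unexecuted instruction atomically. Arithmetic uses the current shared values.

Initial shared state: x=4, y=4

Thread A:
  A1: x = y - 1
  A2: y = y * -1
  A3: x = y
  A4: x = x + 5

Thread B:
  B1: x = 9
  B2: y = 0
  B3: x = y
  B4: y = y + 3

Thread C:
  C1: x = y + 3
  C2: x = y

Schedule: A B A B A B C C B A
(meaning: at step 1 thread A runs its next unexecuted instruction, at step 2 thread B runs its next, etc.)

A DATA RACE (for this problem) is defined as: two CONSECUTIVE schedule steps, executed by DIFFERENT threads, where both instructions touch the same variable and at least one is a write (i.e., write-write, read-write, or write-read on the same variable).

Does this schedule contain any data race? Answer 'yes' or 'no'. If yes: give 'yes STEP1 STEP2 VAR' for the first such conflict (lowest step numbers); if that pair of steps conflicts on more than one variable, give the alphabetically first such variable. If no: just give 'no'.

Steps 1,2: A(x = y - 1) vs B(x = 9). RACE on x (W-W).
Steps 2,3: B(r=-,w=x) vs A(r=y,w=y). No conflict.
Steps 3,4: A(y = y * -1) vs B(y = 0). RACE on y (W-W).
Steps 4,5: B(y = 0) vs A(x = y). RACE on y (W-R).
Steps 5,6: A(x = y) vs B(x = y). RACE on x (W-W).
Steps 6,7: B(x = y) vs C(x = y + 3). RACE on x (W-W).
Steps 7,8: same thread (C). No race.
Steps 8,9: C(x = y) vs B(y = y + 3). RACE on y (R-W).
Steps 9,10: B(r=y,w=y) vs A(r=x,w=x). No conflict.
First conflict at steps 1,2.

Answer: yes 1 2 x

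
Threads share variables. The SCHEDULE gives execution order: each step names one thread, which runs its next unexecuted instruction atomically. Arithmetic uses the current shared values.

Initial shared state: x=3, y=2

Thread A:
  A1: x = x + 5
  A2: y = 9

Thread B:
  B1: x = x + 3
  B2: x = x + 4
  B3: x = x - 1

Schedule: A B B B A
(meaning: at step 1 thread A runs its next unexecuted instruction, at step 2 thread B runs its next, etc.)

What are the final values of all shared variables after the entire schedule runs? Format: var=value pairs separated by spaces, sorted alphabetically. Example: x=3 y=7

Answer: x=14 y=9

Derivation:
Step 1: thread A executes A1 (x = x + 5). Shared: x=8 y=2. PCs: A@1 B@0
Step 2: thread B executes B1 (x = x + 3). Shared: x=11 y=2. PCs: A@1 B@1
Step 3: thread B executes B2 (x = x + 4). Shared: x=15 y=2. PCs: A@1 B@2
Step 4: thread B executes B3 (x = x - 1). Shared: x=14 y=2. PCs: A@1 B@3
Step 5: thread A executes A2 (y = 9). Shared: x=14 y=9. PCs: A@2 B@3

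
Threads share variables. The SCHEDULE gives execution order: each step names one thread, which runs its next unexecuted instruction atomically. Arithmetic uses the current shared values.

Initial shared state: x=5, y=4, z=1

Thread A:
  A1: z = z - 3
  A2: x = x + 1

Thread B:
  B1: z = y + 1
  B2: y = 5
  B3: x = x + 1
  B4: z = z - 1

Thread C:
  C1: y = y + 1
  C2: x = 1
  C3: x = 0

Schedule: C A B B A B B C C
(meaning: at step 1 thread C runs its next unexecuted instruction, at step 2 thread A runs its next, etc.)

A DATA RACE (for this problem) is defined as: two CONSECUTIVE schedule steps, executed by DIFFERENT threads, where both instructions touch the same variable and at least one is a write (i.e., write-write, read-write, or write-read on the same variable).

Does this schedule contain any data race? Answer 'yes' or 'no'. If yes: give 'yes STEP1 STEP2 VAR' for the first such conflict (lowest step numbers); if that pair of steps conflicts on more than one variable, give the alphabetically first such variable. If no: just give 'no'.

Steps 1,2: C(r=y,w=y) vs A(r=z,w=z). No conflict.
Steps 2,3: A(z = z - 3) vs B(z = y + 1). RACE on z (W-W).
Steps 3,4: same thread (B). No race.
Steps 4,5: B(r=-,w=y) vs A(r=x,w=x). No conflict.
Steps 5,6: A(x = x + 1) vs B(x = x + 1). RACE on x (W-W).
Steps 6,7: same thread (B). No race.
Steps 7,8: B(r=z,w=z) vs C(r=-,w=x). No conflict.
Steps 8,9: same thread (C). No race.
First conflict at steps 2,3.

Answer: yes 2 3 z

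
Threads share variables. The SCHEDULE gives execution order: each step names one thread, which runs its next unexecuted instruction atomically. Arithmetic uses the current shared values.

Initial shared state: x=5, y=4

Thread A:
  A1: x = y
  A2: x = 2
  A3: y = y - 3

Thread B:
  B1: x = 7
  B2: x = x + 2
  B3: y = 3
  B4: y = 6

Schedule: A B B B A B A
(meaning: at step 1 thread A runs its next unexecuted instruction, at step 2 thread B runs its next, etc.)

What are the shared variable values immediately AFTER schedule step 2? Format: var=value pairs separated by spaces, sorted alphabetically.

Step 1: thread A executes A1 (x = y). Shared: x=4 y=4. PCs: A@1 B@0
Step 2: thread B executes B1 (x = 7). Shared: x=7 y=4. PCs: A@1 B@1

Answer: x=7 y=4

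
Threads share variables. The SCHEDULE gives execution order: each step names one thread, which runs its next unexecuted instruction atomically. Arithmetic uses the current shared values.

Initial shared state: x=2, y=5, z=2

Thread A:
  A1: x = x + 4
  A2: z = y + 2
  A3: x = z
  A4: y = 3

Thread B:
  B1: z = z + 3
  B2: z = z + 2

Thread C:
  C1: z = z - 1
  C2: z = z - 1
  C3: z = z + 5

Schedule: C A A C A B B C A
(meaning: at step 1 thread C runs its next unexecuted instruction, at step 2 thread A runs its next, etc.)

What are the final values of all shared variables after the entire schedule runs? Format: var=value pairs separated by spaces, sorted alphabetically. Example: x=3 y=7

Step 1: thread C executes C1 (z = z - 1). Shared: x=2 y=5 z=1. PCs: A@0 B@0 C@1
Step 2: thread A executes A1 (x = x + 4). Shared: x=6 y=5 z=1. PCs: A@1 B@0 C@1
Step 3: thread A executes A2 (z = y + 2). Shared: x=6 y=5 z=7. PCs: A@2 B@0 C@1
Step 4: thread C executes C2 (z = z - 1). Shared: x=6 y=5 z=6. PCs: A@2 B@0 C@2
Step 5: thread A executes A3 (x = z). Shared: x=6 y=5 z=6. PCs: A@3 B@0 C@2
Step 6: thread B executes B1 (z = z + 3). Shared: x=6 y=5 z=9. PCs: A@3 B@1 C@2
Step 7: thread B executes B2 (z = z + 2). Shared: x=6 y=5 z=11. PCs: A@3 B@2 C@2
Step 8: thread C executes C3 (z = z + 5). Shared: x=6 y=5 z=16. PCs: A@3 B@2 C@3
Step 9: thread A executes A4 (y = 3). Shared: x=6 y=3 z=16. PCs: A@4 B@2 C@3

Answer: x=6 y=3 z=16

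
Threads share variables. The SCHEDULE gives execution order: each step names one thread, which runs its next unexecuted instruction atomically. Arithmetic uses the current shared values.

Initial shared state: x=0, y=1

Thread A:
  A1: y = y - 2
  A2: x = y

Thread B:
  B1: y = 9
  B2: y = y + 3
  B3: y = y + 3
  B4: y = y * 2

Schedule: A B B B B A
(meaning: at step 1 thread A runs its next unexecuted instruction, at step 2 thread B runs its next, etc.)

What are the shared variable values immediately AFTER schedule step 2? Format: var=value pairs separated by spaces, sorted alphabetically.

Step 1: thread A executes A1 (y = y - 2). Shared: x=0 y=-1. PCs: A@1 B@0
Step 2: thread B executes B1 (y = 9). Shared: x=0 y=9. PCs: A@1 B@1

Answer: x=0 y=9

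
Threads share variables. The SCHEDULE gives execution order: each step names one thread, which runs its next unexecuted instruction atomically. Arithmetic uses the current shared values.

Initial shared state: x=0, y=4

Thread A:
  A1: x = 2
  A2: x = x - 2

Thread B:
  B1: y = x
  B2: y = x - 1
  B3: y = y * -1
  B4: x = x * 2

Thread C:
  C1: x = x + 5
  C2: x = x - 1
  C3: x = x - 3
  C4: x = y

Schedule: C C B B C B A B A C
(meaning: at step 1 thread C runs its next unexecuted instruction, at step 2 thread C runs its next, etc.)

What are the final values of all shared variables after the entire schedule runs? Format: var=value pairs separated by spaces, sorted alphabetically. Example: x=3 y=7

Answer: x=-3 y=-3

Derivation:
Step 1: thread C executes C1 (x = x + 5). Shared: x=5 y=4. PCs: A@0 B@0 C@1
Step 2: thread C executes C2 (x = x - 1). Shared: x=4 y=4. PCs: A@0 B@0 C@2
Step 3: thread B executes B1 (y = x). Shared: x=4 y=4. PCs: A@0 B@1 C@2
Step 4: thread B executes B2 (y = x - 1). Shared: x=4 y=3. PCs: A@0 B@2 C@2
Step 5: thread C executes C3 (x = x - 3). Shared: x=1 y=3. PCs: A@0 B@2 C@3
Step 6: thread B executes B3 (y = y * -1). Shared: x=1 y=-3. PCs: A@0 B@3 C@3
Step 7: thread A executes A1 (x = 2). Shared: x=2 y=-3. PCs: A@1 B@3 C@3
Step 8: thread B executes B4 (x = x * 2). Shared: x=4 y=-3. PCs: A@1 B@4 C@3
Step 9: thread A executes A2 (x = x - 2). Shared: x=2 y=-3. PCs: A@2 B@4 C@3
Step 10: thread C executes C4 (x = y). Shared: x=-3 y=-3. PCs: A@2 B@4 C@4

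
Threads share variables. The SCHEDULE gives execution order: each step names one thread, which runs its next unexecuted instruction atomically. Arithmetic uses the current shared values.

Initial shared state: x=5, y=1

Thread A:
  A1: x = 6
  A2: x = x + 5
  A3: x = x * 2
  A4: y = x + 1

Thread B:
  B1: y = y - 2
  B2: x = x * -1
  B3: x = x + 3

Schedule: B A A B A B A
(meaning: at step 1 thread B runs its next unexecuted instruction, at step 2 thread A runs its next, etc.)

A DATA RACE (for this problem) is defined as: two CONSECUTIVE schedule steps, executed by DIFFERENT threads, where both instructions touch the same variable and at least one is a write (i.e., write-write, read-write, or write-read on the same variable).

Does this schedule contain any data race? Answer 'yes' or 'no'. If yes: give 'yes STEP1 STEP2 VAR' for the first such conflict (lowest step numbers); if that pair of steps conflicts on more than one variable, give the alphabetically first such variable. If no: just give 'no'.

Answer: yes 3 4 x

Derivation:
Steps 1,2: B(r=y,w=y) vs A(r=-,w=x). No conflict.
Steps 2,3: same thread (A). No race.
Steps 3,4: A(x = x + 5) vs B(x = x * -1). RACE on x (W-W).
Steps 4,5: B(x = x * -1) vs A(x = x * 2). RACE on x (W-W).
Steps 5,6: A(x = x * 2) vs B(x = x + 3). RACE on x (W-W).
Steps 6,7: B(x = x + 3) vs A(y = x + 1). RACE on x (W-R).
First conflict at steps 3,4.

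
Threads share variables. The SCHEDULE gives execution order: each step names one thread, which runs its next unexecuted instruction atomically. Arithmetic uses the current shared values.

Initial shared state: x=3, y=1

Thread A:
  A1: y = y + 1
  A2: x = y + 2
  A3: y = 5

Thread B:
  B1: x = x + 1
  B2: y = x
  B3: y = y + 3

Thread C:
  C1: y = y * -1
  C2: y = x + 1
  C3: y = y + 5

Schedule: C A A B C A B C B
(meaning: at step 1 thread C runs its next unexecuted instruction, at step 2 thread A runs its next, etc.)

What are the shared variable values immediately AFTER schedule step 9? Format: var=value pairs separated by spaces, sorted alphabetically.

Answer: x=3 y=11

Derivation:
Step 1: thread C executes C1 (y = y * -1). Shared: x=3 y=-1. PCs: A@0 B@0 C@1
Step 2: thread A executes A1 (y = y + 1). Shared: x=3 y=0. PCs: A@1 B@0 C@1
Step 3: thread A executes A2 (x = y + 2). Shared: x=2 y=0. PCs: A@2 B@0 C@1
Step 4: thread B executes B1 (x = x + 1). Shared: x=3 y=0. PCs: A@2 B@1 C@1
Step 5: thread C executes C2 (y = x + 1). Shared: x=3 y=4. PCs: A@2 B@1 C@2
Step 6: thread A executes A3 (y = 5). Shared: x=3 y=5. PCs: A@3 B@1 C@2
Step 7: thread B executes B2 (y = x). Shared: x=3 y=3. PCs: A@3 B@2 C@2
Step 8: thread C executes C3 (y = y + 5). Shared: x=3 y=8. PCs: A@3 B@2 C@3
Step 9: thread B executes B3 (y = y + 3). Shared: x=3 y=11. PCs: A@3 B@3 C@3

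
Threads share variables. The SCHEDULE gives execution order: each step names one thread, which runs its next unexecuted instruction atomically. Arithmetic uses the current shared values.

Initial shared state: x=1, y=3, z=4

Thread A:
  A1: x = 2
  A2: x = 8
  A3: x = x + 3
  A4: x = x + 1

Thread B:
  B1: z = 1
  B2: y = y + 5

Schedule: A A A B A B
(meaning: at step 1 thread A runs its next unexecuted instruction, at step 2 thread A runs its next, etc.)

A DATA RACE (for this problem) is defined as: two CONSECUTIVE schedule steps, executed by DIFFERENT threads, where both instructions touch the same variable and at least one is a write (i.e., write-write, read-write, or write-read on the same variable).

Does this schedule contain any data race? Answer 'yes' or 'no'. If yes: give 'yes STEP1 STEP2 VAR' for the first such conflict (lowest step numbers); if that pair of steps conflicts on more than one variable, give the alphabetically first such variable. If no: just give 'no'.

Answer: no

Derivation:
Steps 1,2: same thread (A). No race.
Steps 2,3: same thread (A). No race.
Steps 3,4: A(r=x,w=x) vs B(r=-,w=z). No conflict.
Steps 4,5: B(r=-,w=z) vs A(r=x,w=x). No conflict.
Steps 5,6: A(r=x,w=x) vs B(r=y,w=y). No conflict.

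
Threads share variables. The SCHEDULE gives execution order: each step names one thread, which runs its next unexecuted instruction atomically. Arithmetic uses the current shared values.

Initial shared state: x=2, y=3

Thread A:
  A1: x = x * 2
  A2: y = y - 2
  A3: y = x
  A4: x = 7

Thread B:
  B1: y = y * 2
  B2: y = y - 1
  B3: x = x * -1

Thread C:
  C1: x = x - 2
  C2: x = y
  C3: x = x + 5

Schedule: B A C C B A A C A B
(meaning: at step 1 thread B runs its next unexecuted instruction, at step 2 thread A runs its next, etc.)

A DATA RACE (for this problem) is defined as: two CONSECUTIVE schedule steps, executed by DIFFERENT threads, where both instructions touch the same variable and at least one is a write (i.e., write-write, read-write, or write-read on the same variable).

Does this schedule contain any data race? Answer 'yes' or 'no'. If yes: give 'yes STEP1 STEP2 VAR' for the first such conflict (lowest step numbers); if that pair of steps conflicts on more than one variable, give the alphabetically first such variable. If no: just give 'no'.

Steps 1,2: B(r=y,w=y) vs A(r=x,w=x). No conflict.
Steps 2,3: A(x = x * 2) vs C(x = x - 2). RACE on x (W-W).
Steps 3,4: same thread (C). No race.
Steps 4,5: C(x = y) vs B(y = y - 1). RACE on y (R-W).
Steps 5,6: B(y = y - 1) vs A(y = y - 2). RACE on y (W-W).
Steps 6,7: same thread (A). No race.
Steps 7,8: A(y = x) vs C(x = x + 5). RACE on x (R-W).
Steps 8,9: C(x = x + 5) vs A(x = 7). RACE on x (W-W).
Steps 9,10: A(x = 7) vs B(x = x * -1). RACE on x (W-W).
First conflict at steps 2,3.

Answer: yes 2 3 x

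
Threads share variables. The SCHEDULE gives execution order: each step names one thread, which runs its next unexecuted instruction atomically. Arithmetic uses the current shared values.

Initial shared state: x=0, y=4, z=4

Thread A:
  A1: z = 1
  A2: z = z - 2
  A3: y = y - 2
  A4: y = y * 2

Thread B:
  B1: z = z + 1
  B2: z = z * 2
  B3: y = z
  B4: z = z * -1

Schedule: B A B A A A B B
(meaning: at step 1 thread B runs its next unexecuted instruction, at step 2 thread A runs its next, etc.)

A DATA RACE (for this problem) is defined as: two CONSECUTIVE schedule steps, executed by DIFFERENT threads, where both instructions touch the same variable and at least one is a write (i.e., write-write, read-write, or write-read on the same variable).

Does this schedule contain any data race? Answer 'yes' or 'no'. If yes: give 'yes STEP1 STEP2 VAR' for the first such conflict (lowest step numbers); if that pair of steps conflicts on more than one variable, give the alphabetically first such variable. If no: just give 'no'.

Steps 1,2: B(z = z + 1) vs A(z = 1). RACE on z (W-W).
Steps 2,3: A(z = 1) vs B(z = z * 2). RACE on z (W-W).
Steps 3,4: B(z = z * 2) vs A(z = z - 2). RACE on z (W-W).
Steps 4,5: same thread (A). No race.
Steps 5,6: same thread (A). No race.
Steps 6,7: A(y = y * 2) vs B(y = z). RACE on y (W-W).
Steps 7,8: same thread (B). No race.
First conflict at steps 1,2.

Answer: yes 1 2 z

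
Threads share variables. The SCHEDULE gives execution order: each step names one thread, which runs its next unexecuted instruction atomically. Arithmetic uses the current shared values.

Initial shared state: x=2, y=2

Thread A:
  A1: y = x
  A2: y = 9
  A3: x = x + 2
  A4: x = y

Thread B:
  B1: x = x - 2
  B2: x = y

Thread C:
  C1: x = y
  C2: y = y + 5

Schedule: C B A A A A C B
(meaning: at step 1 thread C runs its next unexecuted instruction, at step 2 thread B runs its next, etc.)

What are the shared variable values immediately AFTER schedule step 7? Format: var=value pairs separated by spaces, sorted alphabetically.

Answer: x=9 y=14

Derivation:
Step 1: thread C executes C1 (x = y). Shared: x=2 y=2. PCs: A@0 B@0 C@1
Step 2: thread B executes B1 (x = x - 2). Shared: x=0 y=2. PCs: A@0 B@1 C@1
Step 3: thread A executes A1 (y = x). Shared: x=0 y=0. PCs: A@1 B@1 C@1
Step 4: thread A executes A2 (y = 9). Shared: x=0 y=9. PCs: A@2 B@1 C@1
Step 5: thread A executes A3 (x = x + 2). Shared: x=2 y=9. PCs: A@3 B@1 C@1
Step 6: thread A executes A4 (x = y). Shared: x=9 y=9. PCs: A@4 B@1 C@1
Step 7: thread C executes C2 (y = y + 5). Shared: x=9 y=14. PCs: A@4 B@1 C@2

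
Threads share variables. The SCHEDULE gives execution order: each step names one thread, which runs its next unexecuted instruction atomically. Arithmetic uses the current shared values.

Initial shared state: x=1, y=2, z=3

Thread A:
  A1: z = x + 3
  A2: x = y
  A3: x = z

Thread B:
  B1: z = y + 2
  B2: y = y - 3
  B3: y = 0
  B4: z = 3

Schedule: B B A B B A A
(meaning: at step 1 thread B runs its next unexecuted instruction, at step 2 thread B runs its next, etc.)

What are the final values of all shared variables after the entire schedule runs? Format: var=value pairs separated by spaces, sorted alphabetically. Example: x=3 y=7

Step 1: thread B executes B1 (z = y + 2). Shared: x=1 y=2 z=4. PCs: A@0 B@1
Step 2: thread B executes B2 (y = y - 3). Shared: x=1 y=-1 z=4. PCs: A@0 B@2
Step 3: thread A executes A1 (z = x + 3). Shared: x=1 y=-1 z=4. PCs: A@1 B@2
Step 4: thread B executes B3 (y = 0). Shared: x=1 y=0 z=4. PCs: A@1 B@3
Step 5: thread B executes B4 (z = 3). Shared: x=1 y=0 z=3. PCs: A@1 B@4
Step 6: thread A executes A2 (x = y). Shared: x=0 y=0 z=3. PCs: A@2 B@4
Step 7: thread A executes A3 (x = z). Shared: x=3 y=0 z=3. PCs: A@3 B@4

Answer: x=3 y=0 z=3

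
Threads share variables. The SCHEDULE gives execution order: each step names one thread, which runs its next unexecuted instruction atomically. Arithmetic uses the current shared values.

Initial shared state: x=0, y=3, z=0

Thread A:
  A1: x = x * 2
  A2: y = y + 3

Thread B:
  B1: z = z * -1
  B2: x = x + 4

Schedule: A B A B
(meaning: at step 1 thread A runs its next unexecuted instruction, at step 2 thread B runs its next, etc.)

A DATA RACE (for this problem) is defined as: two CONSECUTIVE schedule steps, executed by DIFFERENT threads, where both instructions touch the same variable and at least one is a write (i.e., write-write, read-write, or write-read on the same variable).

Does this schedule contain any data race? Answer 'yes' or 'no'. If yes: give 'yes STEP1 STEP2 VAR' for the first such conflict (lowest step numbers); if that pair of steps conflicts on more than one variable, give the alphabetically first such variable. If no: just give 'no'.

Answer: no

Derivation:
Steps 1,2: A(r=x,w=x) vs B(r=z,w=z). No conflict.
Steps 2,3: B(r=z,w=z) vs A(r=y,w=y). No conflict.
Steps 3,4: A(r=y,w=y) vs B(r=x,w=x). No conflict.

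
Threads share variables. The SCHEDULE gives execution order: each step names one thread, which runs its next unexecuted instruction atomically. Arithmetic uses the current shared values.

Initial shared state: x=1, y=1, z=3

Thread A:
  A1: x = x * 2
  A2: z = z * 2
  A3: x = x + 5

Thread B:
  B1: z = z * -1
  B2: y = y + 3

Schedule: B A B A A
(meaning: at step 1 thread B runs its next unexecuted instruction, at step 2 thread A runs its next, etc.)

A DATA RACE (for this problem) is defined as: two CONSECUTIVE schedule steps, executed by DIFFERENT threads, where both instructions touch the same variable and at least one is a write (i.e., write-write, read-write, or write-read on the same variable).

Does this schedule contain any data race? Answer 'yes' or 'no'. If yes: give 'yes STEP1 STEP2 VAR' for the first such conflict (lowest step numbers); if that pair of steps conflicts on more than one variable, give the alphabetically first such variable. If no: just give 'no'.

Answer: no

Derivation:
Steps 1,2: B(r=z,w=z) vs A(r=x,w=x). No conflict.
Steps 2,3: A(r=x,w=x) vs B(r=y,w=y). No conflict.
Steps 3,4: B(r=y,w=y) vs A(r=z,w=z). No conflict.
Steps 4,5: same thread (A). No race.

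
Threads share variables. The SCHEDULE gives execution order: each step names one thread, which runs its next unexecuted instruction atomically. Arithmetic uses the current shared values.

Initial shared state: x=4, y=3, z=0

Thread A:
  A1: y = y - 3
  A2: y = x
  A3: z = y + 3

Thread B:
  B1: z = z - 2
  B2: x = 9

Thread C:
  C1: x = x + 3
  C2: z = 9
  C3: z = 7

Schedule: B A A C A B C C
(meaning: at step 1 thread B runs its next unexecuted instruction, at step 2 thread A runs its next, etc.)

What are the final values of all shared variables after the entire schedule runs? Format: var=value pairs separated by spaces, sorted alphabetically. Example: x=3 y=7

Answer: x=9 y=4 z=7

Derivation:
Step 1: thread B executes B1 (z = z - 2). Shared: x=4 y=3 z=-2. PCs: A@0 B@1 C@0
Step 2: thread A executes A1 (y = y - 3). Shared: x=4 y=0 z=-2. PCs: A@1 B@1 C@0
Step 3: thread A executes A2 (y = x). Shared: x=4 y=4 z=-2. PCs: A@2 B@1 C@0
Step 4: thread C executes C1 (x = x + 3). Shared: x=7 y=4 z=-2. PCs: A@2 B@1 C@1
Step 5: thread A executes A3 (z = y + 3). Shared: x=7 y=4 z=7. PCs: A@3 B@1 C@1
Step 6: thread B executes B2 (x = 9). Shared: x=9 y=4 z=7. PCs: A@3 B@2 C@1
Step 7: thread C executes C2 (z = 9). Shared: x=9 y=4 z=9. PCs: A@3 B@2 C@2
Step 8: thread C executes C3 (z = 7). Shared: x=9 y=4 z=7. PCs: A@3 B@2 C@3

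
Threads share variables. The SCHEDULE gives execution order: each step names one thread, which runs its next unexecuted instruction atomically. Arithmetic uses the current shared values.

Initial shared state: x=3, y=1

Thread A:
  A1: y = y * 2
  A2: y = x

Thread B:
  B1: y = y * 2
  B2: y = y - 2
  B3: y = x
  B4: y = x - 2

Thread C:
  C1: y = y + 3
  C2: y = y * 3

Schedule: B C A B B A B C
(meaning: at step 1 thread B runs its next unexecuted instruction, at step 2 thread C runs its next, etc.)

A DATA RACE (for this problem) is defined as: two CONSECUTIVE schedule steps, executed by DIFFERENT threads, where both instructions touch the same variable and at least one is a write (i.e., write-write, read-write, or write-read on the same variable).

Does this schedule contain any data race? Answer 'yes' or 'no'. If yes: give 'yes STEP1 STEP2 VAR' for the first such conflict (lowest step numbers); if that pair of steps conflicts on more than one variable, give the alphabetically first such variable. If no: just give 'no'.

Steps 1,2: B(y = y * 2) vs C(y = y + 3). RACE on y (W-W).
Steps 2,3: C(y = y + 3) vs A(y = y * 2). RACE on y (W-W).
Steps 3,4: A(y = y * 2) vs B(y = y - 2). RACE on y (W-W).
Steps 4,5: same thread (B). No race.
Steps 5,6: B(y = x) vs A(y = x). RACE on y (W-W).
Steps 6,7: A(y = x) vs B(y = x - 2). RACE on y (W-W).
Steps 7,8: B(y = x - 2) vs C(y = y * 3). RACE on y (W-W).
First conflict at steps 1,2.

Answer: yes 1 2 y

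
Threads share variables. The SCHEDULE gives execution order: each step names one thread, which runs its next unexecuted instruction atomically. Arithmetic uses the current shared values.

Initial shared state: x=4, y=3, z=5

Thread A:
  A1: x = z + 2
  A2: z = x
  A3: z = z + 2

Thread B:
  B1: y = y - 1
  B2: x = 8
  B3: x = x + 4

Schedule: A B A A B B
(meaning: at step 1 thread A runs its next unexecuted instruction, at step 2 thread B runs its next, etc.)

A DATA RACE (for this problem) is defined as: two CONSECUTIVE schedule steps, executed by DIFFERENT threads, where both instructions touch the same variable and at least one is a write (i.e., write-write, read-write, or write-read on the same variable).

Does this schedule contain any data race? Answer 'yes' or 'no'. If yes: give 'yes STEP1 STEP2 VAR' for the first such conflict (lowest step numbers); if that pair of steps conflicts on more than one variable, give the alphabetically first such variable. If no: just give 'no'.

Answer: no

Derivation:
Steps 1,2: A(r=z,w=x) vs B(r=y,w=y). No conflict.
Steps 2,3: B(r=y,w=y) vs A(r=x,w=z). No conflict.
Steps 3,4: same thread (A). No race.
Steps 4,5: A(r=z,w=z) vs B(r=-,w=x). No conflict.
Steps 5,6: same thread (B). No race.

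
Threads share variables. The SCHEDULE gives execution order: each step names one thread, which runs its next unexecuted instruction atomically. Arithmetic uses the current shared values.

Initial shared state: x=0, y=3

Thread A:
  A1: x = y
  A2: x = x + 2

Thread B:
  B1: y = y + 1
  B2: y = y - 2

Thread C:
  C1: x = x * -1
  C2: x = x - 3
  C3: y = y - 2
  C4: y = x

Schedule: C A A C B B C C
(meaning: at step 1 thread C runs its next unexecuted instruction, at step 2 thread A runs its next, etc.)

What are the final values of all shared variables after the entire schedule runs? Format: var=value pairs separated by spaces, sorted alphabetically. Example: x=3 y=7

Step 1: thread C executes C1 (x = x * -1). Shared: x=0 y=3. PCs: A@0 B@0 C@1
Step 2: thread A executes A1 (x = y). Shared: x=3 y=3. PCs: A@1 B@0 C@1
Step 3: thread A executes A2 (x = x + 2). Shared: x=5 y=3. PCs: A@2 B@0 C@1
Step 4: thread C executes C2 (x = x - 3). Shared: x=2 y=3. PCs: A@2 B@0 C@2
Step 5: thread B executes B1 (y = y + 1). Shared: x=2 y=4. PCs: A@2 B@1 C@2
Step 6: thread B executes B2 (y = y - 2). Shared: x=2 y=2. PCs: A@2 B@2 C@2
Step 7: thread C executes C3 (y = y - 2). Shared: x=2 y=0. PCs: A@2 B@2 C@3
Step 8: thread C executes C4 (y = x). Shared: x=2 y=2. PCs: A@2 B@2 C@4

Answer: x=2 y=2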